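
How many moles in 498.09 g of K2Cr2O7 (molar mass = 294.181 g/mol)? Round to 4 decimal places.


n = mass / M
n = 498.09 / 294.181
n = 1.6931413 mol, rounded to 4 dp:

1.6931 mol


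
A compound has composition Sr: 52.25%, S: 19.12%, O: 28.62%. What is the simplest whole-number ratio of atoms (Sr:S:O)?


Assume 100 g of compound, divide each mass% by atomic mass to get moles, then normalize by the smallest to get a raw atom ratio.
Moles per 100 g: Sr: 52.25/87.62 = 0.5963, S: 19.12/32.065 = 0.5963, O: 28.62/15.999 = 1.7889
Raw ratio (divide by min = 0.5963): Sr: 1.0, S: 1.0, O: 3.0
Multiply by 1 to clear fractions: Sr: 1.0 ~= 1, S: 1.0 ~= 1, O: 3.0 ~= 3
Reduce by GCD to get the simplest whole-number ratio:

1:1:3


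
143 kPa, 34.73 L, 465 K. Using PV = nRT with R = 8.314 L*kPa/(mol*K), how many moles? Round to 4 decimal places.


PV = nRT, solve for n = PV / (RT).
PV = 143 * 34.73 = 4966.39
RT = 8.314 * 465 = 3866.01
n = 4966.39 / 3866.01
n = 1.28462937 mol, rounded to 4 dp:

1.2846 mol


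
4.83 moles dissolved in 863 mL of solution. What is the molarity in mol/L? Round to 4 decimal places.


Convert volume to liters: V_L = V_mL / 1000.
V_L = 863 / 1000 = 0.863 L
M = n / V_L = 4.83 / 0.863
M = 5.5967555 mol/L, rounded to 4 dp:

5.5968 mol/L


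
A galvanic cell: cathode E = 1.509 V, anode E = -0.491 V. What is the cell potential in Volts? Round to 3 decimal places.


Standard cell potential: E_cell = E_cathode - E_anode.
E_cell = 1.509 - (-0.491)
E_cell = 2.0 V, rounded to 3 dp:

2.000 V


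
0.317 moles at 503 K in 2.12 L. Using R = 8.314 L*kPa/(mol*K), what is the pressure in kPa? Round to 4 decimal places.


PV = nRT, solve for P = nRT / V.
nRT = 0.317 * 8.314 * 503 = 1325.6756
P = 1325.6756 / 2.12
P = 625.31867925 kPa, rounded to 4 dp:

625.3187 kPa


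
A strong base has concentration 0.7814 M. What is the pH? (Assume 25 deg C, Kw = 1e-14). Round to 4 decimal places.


A strong base dissociates completely, so [OH-] equals the given concentration.
pOH = -log10([OH-]) = -log10(0.7814) = 0.107127
pH = 14 - pOH = 14 - 0.107127
pH = 13.892873, rounded to 4 dp:

13.8929


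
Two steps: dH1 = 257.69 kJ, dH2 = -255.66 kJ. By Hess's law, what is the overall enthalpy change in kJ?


Hess's law: enthalpy is a state function, so add the step enthalpies.
dH_total = dH1 + dH2 = 257.69 + (-255.66)
dH_total = 2.03 kJ:

2.03 kJ


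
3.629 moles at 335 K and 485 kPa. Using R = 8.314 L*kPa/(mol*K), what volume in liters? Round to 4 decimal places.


PV = nRT, solve for V = nRT / P.
nRT = 3.629 * 8.314 * 335 = 10107.4545
V = 10107.4545 / 485
V = 20.84011237 L, rounded to 4 dp:

20.8401 L


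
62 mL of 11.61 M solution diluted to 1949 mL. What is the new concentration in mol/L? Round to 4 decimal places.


Dilution: M1*V1 = M2*V2, solve for M2.
M2 = M1*V1 / V2
M2 = 11.61 * 62 / 1949
M2 = 719.82 / 1949
M2 = 0.36932786 mol/L, rounded to 4 dp:

0.3693 mol/L


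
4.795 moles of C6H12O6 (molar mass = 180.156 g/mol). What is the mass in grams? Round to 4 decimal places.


mass = n * M
mass = 4.795 * 180.156
mass = 863.84802 g, rounded to 4 dp:

863.8480 g


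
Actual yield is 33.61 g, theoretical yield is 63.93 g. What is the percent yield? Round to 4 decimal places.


% yield = 100 * actual / theoretical
% yield = 100 * 33.61 / 63.93
% yield = 52.57312686 %, rounded to 4 dp:

52.5731 %


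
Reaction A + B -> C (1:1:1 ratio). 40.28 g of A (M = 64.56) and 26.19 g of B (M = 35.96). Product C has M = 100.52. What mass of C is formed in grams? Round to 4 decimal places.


Find moles of each reactant; the smaller value is the limiting reagent in a 1:1:1 reaction, so moles_C equals moles of the limiter.
n_A = mass_A / M_A = 40.28 / 64.56 = 0.623916 mol
n_B = mass_B / M_B = 26.19 / 35.96 = 0.728309 mol
Limiting reagent: A (smaller), n_limiting = 0.623916 mol
mass_C = n_limiting * M_C = 0.623916 * 100.52
mass_C = 62.71603632 g, rounded to 4 dp:

62.7160 g


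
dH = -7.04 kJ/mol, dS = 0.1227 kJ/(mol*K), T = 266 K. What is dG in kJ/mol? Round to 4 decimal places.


Gibbs: dG = dH - T*dS (consistent units, dS already in kJ/(mol*K)).
T*dS = 266 * 0.1227 = 32.6382
dG = -7.04 - (32.6382)
dG = -39.6782 kJ/mol, rounded to 4 dp:

-39.6782 kJ/mol


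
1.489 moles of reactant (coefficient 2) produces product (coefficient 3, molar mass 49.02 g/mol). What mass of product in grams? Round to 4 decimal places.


Use the coefficient ratio to convert reactant moles to product moles, then multiply by the product's molar mass.
moles_P = moles_R * (coeff_P / coeff_R) = 1.489 * (3/2) = 2.2335
mass_P = moles_P * M_P = 2.2335 * 49.02
mass_P = 109.48617 g, rounded to 4 dp:

109.4862 g


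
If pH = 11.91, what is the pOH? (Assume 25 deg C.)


At 25 deg C, pH + pOH = 14.
pOH = 14 - pH = 14 - 11.91
pOH = 2.09:

2.09


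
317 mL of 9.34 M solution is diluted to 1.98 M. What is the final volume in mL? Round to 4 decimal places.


Dilution: M1*V1 = M2*V2, solve for V2.
V2 = M1*V1 / M2
V2 = 9.34 * 317 / 1.98
V2 = 2960.78 / 1.98
V2 = 1495.34343434 mL, rounded to 4 dp:

1495.3434 mL


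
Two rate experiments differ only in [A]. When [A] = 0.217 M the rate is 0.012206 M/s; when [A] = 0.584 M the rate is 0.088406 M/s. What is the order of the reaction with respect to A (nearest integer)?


Rate is proportional to [A]^n, so rate2/rate1 = ([A]2/[A]1)^n. Take logs to solve for n.
rate2/rate1 = 0.088406 / 0.012206 = 7.2428
[A]2/[A]1 = 0.584 / 0.217 = 2.6912
n = ln(7.2428) / ln(2.6912) = 2.0
Nearest integer order:

2


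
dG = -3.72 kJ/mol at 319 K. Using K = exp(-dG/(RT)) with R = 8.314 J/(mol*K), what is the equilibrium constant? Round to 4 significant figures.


dG is in kJ/mol; multiply by 1000 to match R in J/(mol*K).
RT = 8.314 * 319 = 2652.166 J/mol
exponent = -dG*1000 / (RT) = -(-3.72*1000) / 2652.166 = 1.40262714
K = exp(1.40262714)
K = 4.0658676, rounded to 4 significant figures:

4.066


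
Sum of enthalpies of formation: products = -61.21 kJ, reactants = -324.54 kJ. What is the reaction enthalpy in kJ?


dH_rxn = sum(dH_f products) - sum(dH_f reactants)
dH_rxn = -61.21 - (-324.54)
dH_rxn = 263.33 kJ:

263.33 kJ


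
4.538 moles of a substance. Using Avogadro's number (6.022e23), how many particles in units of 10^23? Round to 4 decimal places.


N = n * NA, then divide by 1e23 for the requested units.
N / 1e23 = n * 6.022
N / 1e23 = 4.538 * 6.022
N / 1e23 = 27.327836, rounded to 4 dp:

27.3278


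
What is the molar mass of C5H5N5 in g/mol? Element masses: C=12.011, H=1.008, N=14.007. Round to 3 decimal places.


M = sum(count * atomic_mass) over atoms.
M = 5*12.011 + 5*1.008 + 5*14.007
M = 60.055 + 5.04 + 70.035
M = 135.13 g/mol, rounded to 3 dp:

135.130 g/mol


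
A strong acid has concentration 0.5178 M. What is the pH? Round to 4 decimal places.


A strong acid dissociates completely, so [H+] equals the given concentration.
pH = -log10([H+]) = -log10(0.5178)
pH = 0.28583795, rounded to 4 dp:

0.2858


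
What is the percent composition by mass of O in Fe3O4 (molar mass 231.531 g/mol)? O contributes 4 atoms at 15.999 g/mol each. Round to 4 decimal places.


pct = 100 * (n_elem * M_elem) / M_total
mass_contribution = 4 * 15.999 = 63.996 g/mol
pct = 100 * 63.996 / 231.531
pct = 27.64035917 %, rounded to 4 dp:

27.6404 %


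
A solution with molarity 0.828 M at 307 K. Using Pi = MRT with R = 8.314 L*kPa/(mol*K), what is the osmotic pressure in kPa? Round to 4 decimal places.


Osmotic pressure (van't Hoff): Pi = M*R*T.
RT = 8.314 * 307 = 2552.398
Pi = 0.828 * 2552.398
Pi = 2113.385544 kPa, rounded to 4 dp:

2113.3855 kPa


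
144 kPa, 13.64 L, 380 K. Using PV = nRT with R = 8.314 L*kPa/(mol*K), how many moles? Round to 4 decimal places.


PV = nRT, solve for n = PV / (RT).
PV = 144 * 13.64 = 1964.16
RT = 8.314 * 380 = 3159.32
n = 1964.16 / 3159.32
n = 0.6217034 mol, rounded to 4 dp:

0.6217 mol


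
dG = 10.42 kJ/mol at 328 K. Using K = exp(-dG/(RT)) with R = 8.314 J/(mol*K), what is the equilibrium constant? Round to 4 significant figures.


dG is in kJ/mol; multiply by 1000 to match R in J/(mol*K).
RT = 8.314 * 328 = 2726.992 J/mol
exponent = -dG*1000 / (RT) = -(10.42*1000) / 2726.992 = -3.82105998
K = exp(-3.82105998)
K = 0.02190457, rounded to 4 significant figures:

0.02190


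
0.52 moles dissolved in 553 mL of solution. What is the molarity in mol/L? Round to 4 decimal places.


Convert volume to liters: V_L = V_mL / 1000.
V_L = 553 / 1000 = 0.553 L
M = n / V_L = 0.52 / 0.553
M = 0.9403255 mol/L, rounded to 4 dp:

0.9403 mol/L


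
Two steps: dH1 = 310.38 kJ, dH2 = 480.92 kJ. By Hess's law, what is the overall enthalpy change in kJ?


Hess's law: enthalpy is a state function, so add the step enthalpies.
dH_total = dH1 + dH2 = 310.38 + (480.92)
dH_total = 791.3 kJ:

791.30 kJ


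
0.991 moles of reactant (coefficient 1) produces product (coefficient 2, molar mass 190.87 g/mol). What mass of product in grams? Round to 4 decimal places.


Use the coefficient ratio to convert reactant moles to product moles, then multiply by the product's molar mass.
moles_P = moles_R * (coeff_P / coeff_R) = 0.991 * (2/1) = 1.982
mass_P = moles_P * M_P = 1.982 * 190.87
mass_P = 378.30434 g, rounded to 4 dp:

378.3043 g


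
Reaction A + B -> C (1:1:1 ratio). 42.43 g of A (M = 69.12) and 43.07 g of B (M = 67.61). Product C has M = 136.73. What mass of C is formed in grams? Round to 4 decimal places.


Find moles of each reactant; the smaller value is the limiting reagent in a 1:1:1 reaction, so moles_C equals moles of the limiter.
n_A = mass_A / M_A = 42.43 / 69.12 = 0.61386 mol
n_B = mass_B / M_B = 43.07 / 67.61 = 0.637036 mol
Limiting reagent: A (smaller), n_limiting = 0.61386 mol
mass_C = n_limiting * M_C = 0.61386 * 136.73
mass_C = 83.9330778 g, rounded to 4 dp:

83.9331 g


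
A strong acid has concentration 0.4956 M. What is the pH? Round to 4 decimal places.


A strong acid dissociates completely, so [H+] equals the given concentration.
pH = -log10([H+]) = -log10(0.4956)
pH = 0.3048687, rounded to 4 dp:

0.3049


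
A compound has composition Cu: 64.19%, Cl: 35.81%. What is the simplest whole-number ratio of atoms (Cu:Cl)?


Assume 100 g of compound, divide each mass% by atomic mass to get moles, then normalize by the smallest to get a raw atom ratio.
Moles per 100 g: Cu: 64.19/63.546 = 1.0101, Cl: 35.81/35.453 = 1.0101
Raw ratio (divide by min = 1.0101): Cu: 1.0, Cl: 1.0
Multiply by 1 to clear fractions: Cu: 1.0 ~= 1, Cl: 1.0 ~= 1
Reduce by GCD to get the simplest whole-number ratio:

1:1


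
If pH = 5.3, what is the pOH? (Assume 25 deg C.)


At 25 deg C, pH + pOH = 14.
pOH = 14 - pH = 14 - 5.3
pOH = 8.7:

8.70


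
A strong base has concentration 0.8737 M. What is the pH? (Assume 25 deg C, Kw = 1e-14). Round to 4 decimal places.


A strong base dissociates completely, so [OH-] equals the given concentration.
pOH = -log10([OH-]) = -log10(0.8737) = 0.058638
pH = 14 - pOH = 14 - 0.058638
pH = 13.941362, rounded to 4 dp:

13.9414


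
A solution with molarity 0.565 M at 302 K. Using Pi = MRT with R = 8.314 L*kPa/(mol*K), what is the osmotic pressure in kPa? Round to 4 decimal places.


Osmotic pressure (van't Hoff): Pi = M*R*T.
RT = 8.314 * 302 = 2510.828
Pi = 0.565 * 2510.828
Pi = 1418.61782 kPa, rounded to 4 dp:

1418.6178 kPa


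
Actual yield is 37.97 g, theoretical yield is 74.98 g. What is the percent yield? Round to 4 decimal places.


% yield = 100 * actual / theoretical
% yield = 100 * 37.97 / 74.98
% yield = 50.64017071 %, rounded to 4 dp:

50.6402 %


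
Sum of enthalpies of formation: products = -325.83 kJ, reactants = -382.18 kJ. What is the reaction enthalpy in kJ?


dH_rxn = sum(dH_f products) - sum(dH_f reactants)
dH_rxn = -325.83 - (-382.18)
dH_rxn = 56.35 kJ:

56.35 kJ


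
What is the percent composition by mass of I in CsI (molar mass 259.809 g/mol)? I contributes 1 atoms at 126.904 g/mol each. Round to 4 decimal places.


pct = 100 * (n_elem * M_elem) / M_total
mass_contribution = 1 * 126.904 = 126.904 g/mol
pct = 100 * 126.904 / 259.809
pct = 48.84511314 %, rounded to 4 dp:

48.8451 %


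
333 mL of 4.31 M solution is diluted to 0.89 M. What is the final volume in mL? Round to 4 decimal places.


Dilution: M1*V1 = M2*V2, solve for V2.
V2 = M1*V1 / M2
V2 = 4.31 * 333 / 0.89
V2 = 1435.23 / 0.89
V2 = 1612.61797753 mL, rounded to 4 dp:

1612.6180 mL


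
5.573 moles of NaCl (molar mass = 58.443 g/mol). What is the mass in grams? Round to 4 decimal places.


mass = n * M
mass = 5.573 * 58.443
mass = 325.702839 g, rounded to 4 dp:

325.7028 g


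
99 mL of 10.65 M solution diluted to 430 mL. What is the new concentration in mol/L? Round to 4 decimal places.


Dilution: M1*V1 = M2*V2, solve for M2.
M2 = M1*V1 / V2
M2 = 10.65 * 99 / 430
M2 = 1054.35 / 430
M2 = 2.45197674 mol/L, rounded to 4 dp:

2.4520 mol/L


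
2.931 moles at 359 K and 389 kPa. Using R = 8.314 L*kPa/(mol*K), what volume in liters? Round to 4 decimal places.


PV = nRT, solve for V = nRT / P.
nRT = 2.931 * 8.314 * 359 = 8748.2319
V = 8748.2319 / 389
V = 22.48902802 L, rounded to 4 dp:

22.4890 L


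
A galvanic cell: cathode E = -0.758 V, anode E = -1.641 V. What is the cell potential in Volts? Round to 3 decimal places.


Standard cell potential: E_cell = E_cathode - E_anode.
E_cell = -0.758 - (-1.641)
E_cell = 0.883 V, rounded to 3 dp:

0.883 V


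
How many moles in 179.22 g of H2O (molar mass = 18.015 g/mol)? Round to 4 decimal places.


n = mass / M
n = 179.22 / 18.015
n = 9.94837635 mol, rounded to 4 dp:

9.9484 mol


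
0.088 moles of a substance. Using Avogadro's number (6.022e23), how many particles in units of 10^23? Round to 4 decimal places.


N = n * NA, then divide by 1e23 for the requested units.
N / 1e23 = n * 6.022
N / 1e23 = 0.088 * 6.022
N / 1e23 = 0.529936, rounded to 4 dp:

0.5299


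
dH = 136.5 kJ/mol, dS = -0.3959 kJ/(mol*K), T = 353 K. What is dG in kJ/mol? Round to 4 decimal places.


Gibbs: dG = dH - T*dS (consistent units, dS already in kJ/(mol*K)).
T*dS = 353 * -0.3959 = -139.7527
dG = 136.5 - (-139.7527)
dG = 276.2527 kJ/mol, rounded to 4 dp:

276.2527 kJ/mol


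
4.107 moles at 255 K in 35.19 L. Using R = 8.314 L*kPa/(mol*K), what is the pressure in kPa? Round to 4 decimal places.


PV = nRT, solve for P = nRT / V.
nRT = 4.107 * 8.314 * 255 = 8707.1275
P = 8707.1275 / 35.19
P = 247.43186985 kPa, rounded to 4 dp:

247.4319 kPa


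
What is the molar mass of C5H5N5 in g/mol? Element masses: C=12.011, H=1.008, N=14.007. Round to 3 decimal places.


M = sum(count * atomic_mass) over atoms.
M = 5*12.011 + 5*1.008 + 5*14.007
M = 60.055 + 5.04 + 70.035
M = 135.13 g/mol, rounded to 3 dp:

135.130 g/mol


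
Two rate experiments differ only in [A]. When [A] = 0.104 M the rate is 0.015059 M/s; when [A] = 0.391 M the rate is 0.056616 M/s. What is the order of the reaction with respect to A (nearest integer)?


Rate is proportional to [A]^n, so rate2/rate1 = ([A]2/[A]1)^n. Take logs to solve for n.
rate2/rate1 = 0.056616 / 0.015059 = 3.7596
[A]2/[A]1 = 0.391 / 0.104 = 3.7596
n = ln(3.7596) / ln(3.7596) = 1.0
Nearest integer order:

1


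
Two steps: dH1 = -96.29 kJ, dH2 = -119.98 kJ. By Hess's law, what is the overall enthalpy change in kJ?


Hess's law: enthalpy is a state function, so add the step enthalpies.
dH_total = dH1 + dH2 = -96.29 + (-119.98)
dH_total = -216.27 kJ:

-216.27 kJ


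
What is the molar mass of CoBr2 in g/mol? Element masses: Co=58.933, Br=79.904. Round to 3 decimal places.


M = sum(count * atomic_mass) over atoms.
M = 1*58.933 + 2*79.904
M = 58.933 + 159.808
M = 218.741 g/mol, rounded to 3 dp:

218.741 g/mol


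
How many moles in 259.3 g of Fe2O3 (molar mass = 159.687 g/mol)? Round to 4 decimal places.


n = mass / M
n = 259.3 / 159.687
n = 1.62380156 mol, rounded to 4 dp:

1.6238 mol


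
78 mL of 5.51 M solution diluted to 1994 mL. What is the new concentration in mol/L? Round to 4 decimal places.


Dilution: M1*V1 = M2*V2, solve for M2.
M2 = M1*V1 / V2
M2 = 5.51 * 78 / 1994
M2 = 429.78 / 1994
M2 = 0.21553661 mol/L, rounded to 4 dp:

0.2155 mol/L


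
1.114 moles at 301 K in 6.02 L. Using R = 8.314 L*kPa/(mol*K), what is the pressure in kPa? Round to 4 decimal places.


PV = nRT, solve for P = nRT / V.
nRT = 1.114 * 8.314 * 301 = 2787.8006
P = 2787.8006 / 6.02
P = 463.08980066 kPa, rounded to 4 dp:

463.0898 kPa


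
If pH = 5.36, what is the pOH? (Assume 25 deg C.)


At 25 deg C, pH + pOH = 14.
pOH = 14 - pH = 14 - 5.36
pOH = 8.64:

8.64


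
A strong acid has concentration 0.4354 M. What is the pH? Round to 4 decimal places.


A strong acid dissociates completely, so [H+] equals the given concentration.
pH = -log10([H+]) = -log10(0.4354)
pH = 0.36111158, rounded to 4 dp:

0.3611


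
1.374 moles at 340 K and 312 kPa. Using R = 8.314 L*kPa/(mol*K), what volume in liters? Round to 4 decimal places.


PV = nRT, solve for V = nRT / P.
nRT = 1.374 * 8.314 * 340 = 3883.9682
V = 3883.9682 / 312
V = 12.44861603 L, rounded to 4 dp:

12.4486 L


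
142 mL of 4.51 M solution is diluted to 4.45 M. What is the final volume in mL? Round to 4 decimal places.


Dilution: M1*V1 = M2*V2, solve for V2.
V2 = M1*V1 / M2
V2 = 4.51 * 142 / 4.45
V2 = 640.42 / 4.45
V2 = 143.91460674 mL, rounded to 4 dp:

143.9146 mL


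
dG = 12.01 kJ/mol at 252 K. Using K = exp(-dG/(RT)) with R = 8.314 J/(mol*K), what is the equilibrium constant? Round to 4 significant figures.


dG is in kJ/mol; multiply by 1000 to match R in J/(mol*K).
RT = 8.314 * 252 = 2095.128 J/mol
exponent = -dG*1000 / (RT) = -(12.01*1000) / 2095.128 = -5.73234666
K = exp(-5.73234666)
K = 0.0032394664, rounded to 4 significant figures:

0.003239


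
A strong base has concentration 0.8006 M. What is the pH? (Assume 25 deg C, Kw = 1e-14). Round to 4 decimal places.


A strong base dissociates completely, so [OH-] equals the given concentration.
pOH = -log10([OH-]) = -log10(0.8006) = 0.096584
pH = 14 - pOH = 14 - 0.096584
pH = 13.903416, rounded to 4 dp:

13.9034


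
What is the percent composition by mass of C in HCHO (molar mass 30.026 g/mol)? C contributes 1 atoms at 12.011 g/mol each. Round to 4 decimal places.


pct = 100 * (n_elem * M_elem) / M_total
mass_contribution = 1 * 12.011 = 12.011 g/mol
pct = 100 * 12.011 / 30.026
pct = 40.00199827 %, rounded to 4 dp:

40.0020 %


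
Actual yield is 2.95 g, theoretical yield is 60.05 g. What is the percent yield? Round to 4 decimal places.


% yield = 100 * actual / theoretical
% yield = 100 * 2.95 / 60.05
% yield = 4.91257286 %, rounded to 4 dp:

4.9126 %


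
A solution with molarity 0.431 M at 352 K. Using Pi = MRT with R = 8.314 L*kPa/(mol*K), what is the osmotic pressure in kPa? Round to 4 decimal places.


Osmotic pressure (van't Hoff): Pi = M*R*T.
RT = 8.314 * 352 = 2926.528
Pi = 0.431 * 2926.528
Pi = 1261.333568 kPa, rounded to 4 dp:

1261.3336 kPa


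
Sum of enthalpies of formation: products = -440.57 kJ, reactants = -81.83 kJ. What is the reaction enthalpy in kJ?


dH_rxn = sum(dH_f products) - sum(dH_f reactants)
dH_rxn = -440.57 - (-81.83)
dH_rxn = -358.74 kJ:

-358.74 kJ


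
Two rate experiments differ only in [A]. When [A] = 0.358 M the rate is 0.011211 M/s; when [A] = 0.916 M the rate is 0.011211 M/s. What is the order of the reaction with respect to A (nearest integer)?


Rate is proportional to [A]^n, so rate2/rate1 = ([A]2/[A]1)^n. Take logs to solve for n.
rate2/rate1 = 0.011211 / 0.011211 = 1.0
[A]2/[A]1 = 0.916 / 0.358 = 2.5587
n = ln(1.0) / ln(2.5587) = 0.0
Nearest integer order:

0


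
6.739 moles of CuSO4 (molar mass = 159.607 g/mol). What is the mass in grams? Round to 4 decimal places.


mass = n * M
mass = 6.739 * 159.607
mass = 1075.591573 g, rounded to 4 dp:

1075.5916 g


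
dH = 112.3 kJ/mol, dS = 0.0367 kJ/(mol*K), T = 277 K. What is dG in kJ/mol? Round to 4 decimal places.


Gibbs: dG = dH - T*dS (consistent units, dS already in kJ/(mol*K)).
T*dS = 277 * 0.0367 = 10.1659
dG = 112.3 - (10.1659)
dG = 102.1341 kJ/mol, rounded to 4 dp:

102.1341 kJ/mol


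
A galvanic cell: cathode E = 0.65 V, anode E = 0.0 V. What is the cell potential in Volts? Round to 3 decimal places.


Standard cell potential: E_cell = E_cathode - E_anode.
E_cell = 0.65 - (0.0)
E_cell = 0.65 V, rounded to 3 dp:

0.650 V


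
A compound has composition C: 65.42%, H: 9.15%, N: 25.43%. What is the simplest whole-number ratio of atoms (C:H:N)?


Assume 100 g of compound, divide each mass% by atomic mass to get moles, then normalize by the smallest to get a raw atom ratio.
Moles per 100 g: C: 65.42/12.011 = 5.4467, H: 9.15/1.008 = 9.0774, N: 25.43/14.007 = 1.8155
Raw ratio (divide by min = 1.8155): C: 3.0, H: 5.0, N: 1.0
Multiply by 1 to clear fractions: C: 3.0 ~= 3, H: 5.0 ~= 5, N: 1.0 ~= 1
Reduce by GCD to get the simplest whole-number ratio:

3:5:1


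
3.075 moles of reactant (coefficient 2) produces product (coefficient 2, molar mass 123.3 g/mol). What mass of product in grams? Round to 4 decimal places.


Use the coefficient ratio to convert reactant moles to product moles, then multiply by the product's molar mass.
moles_P = moles_R * (coeff_P / coeff_R) = 3.075 * (2/2) = 3.075
mass_P = moles_P * M_P = 3.075 * 123.3
mass_P = 379.1475 g, rounded to 4 dp:

379.1475 g


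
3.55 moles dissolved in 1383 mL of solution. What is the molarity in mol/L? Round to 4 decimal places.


Convert volume to liters: V_L = V_mL / 1000.
V_L = 1383 / 1000 = 1.383 L
M = n / V_L = 3.55 / 1.383
M = 2.56688359 mol/L, rounded to 4 dp:

2.5669 mol/L


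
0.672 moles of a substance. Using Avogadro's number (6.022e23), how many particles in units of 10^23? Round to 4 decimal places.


N = n * NA, then divide by 1e23 for the requested units.
N / 1e23 = n * 6.022
N / 1e23 = 0.672 * 6.022
N / 1e23 = 4.046784, rounded to 4 dp:

4.0468


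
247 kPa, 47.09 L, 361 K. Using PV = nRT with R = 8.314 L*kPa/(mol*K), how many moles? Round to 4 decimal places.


PV = nRT, solve for n = PV / (RT).
PV = 247 * 47.09 = 11631.23
RT = 8.314 * 361 = 3001.354
n = 11631.23 / 3001.354
n = 3.8753276 mol, rounded to 4 dp:

3.8753 mol


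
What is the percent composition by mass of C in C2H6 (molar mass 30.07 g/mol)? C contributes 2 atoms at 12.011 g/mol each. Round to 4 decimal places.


pct = 100 * (n_elem * M_elem) / M_total
mass_contribution = 2 * 12.011 = 24.022 g/mol
pct = 100 * 24.022 / 30.07
pct = 79.8869305 %, rounded to 4 dp:

79.8869 %


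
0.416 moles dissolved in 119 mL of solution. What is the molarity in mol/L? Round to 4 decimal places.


Convert volume to liters: V_L = V_mL / 1000.
V_L = 119 / 1000 = 0.119 L
M = n / V_L = 0.416 / 0.119
M = 3.49579832 mol/L, rounded to 4 dp:

3.4958 mol/L


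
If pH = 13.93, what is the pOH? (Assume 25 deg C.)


At 25 deg C, pH + pOH = 14.
pOH = 14 - pH = 14 - 13.93
pOH = 0.07:

0.07


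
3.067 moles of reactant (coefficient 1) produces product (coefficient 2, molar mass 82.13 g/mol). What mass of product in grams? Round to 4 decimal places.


Use the coefficient ratio to convert reactant moles to product moles, then multiply by the product's molar mass.
moles_P = moles_R * (coeff_P / coeff_R) = 3.067 * (2/1) = 6.134
mass_P = moles_P * M_P = 6.134 * 82.13
mass_P = 503.78542 g, rounded to 4 dp:

503.7854 g


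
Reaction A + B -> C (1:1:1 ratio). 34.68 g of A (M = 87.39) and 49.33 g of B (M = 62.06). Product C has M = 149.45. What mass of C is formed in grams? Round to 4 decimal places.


Find moles of each reactant; the smaller value is the limiting reagent in a 1:1:1 reaction, so moles_C equals moles of the limiter.
n_A = mass_A / M_A = 34.68 / 87.39 = 0.396842 mol
n_B = mass_B / M_B = 49.33 / 62.06 = 0.794876 mol
Limiting reagent: A (smaller), n_limiting = 0.396842 mol
mass_C = n_limiting * M_C = 0.396842 * 149.45
mass_C = 59.3080369 g, rounded to 4 dp:

59.3080 g


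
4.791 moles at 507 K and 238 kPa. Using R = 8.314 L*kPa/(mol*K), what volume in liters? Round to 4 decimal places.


PV = nRT, solve for V = nRT / P.
nRT = 4.791 * 8.314 * 507 = 20195.0136
V = 20195.0136 / 238
V = 84.85299832 L, rounded to 4 dp:

84.8530 L


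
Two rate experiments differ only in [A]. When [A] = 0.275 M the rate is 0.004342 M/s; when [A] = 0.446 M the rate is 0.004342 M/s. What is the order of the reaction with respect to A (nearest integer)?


Rate is proportional to [A]^n, so rate2/rate1 = ([A]2/[A]1)^n. Take logs to solve for n.
rate2/rate1 = 0.004342 / 0.004342 = 1.0
[A]2/[A]1 = 0.446 / 0.275 = 1.6218
n = ln(1.0) / ln(1.6218) = 0.0
Nearest integer order:

0


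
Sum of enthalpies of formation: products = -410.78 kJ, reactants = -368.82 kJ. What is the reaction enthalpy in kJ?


dH_rxn = sum(dH_f products) - sum(dH_f reactants)
dH_rxn = -410.78 - (-368.82)
dH_rxn = -41.96 kJ:

-41.96 kJ


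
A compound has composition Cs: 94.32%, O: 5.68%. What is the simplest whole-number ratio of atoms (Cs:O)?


Assume 100 g of compound, divide each mass% by atomic mass to get moles, then normalize by the smallest to get a raw atom ratio.
Moles per 100 g: Cs: 94.32/132.905 = 0.7097, O: 5.68/15.999 = 0.355
Raw ratio (divide by min = 0.355): Cs: 1.999, O: 1.0
Multiply by 1 to clear fractions: Cs: 1.999 ~= 2, O: 1.0 ~= 1
Reduce by GCD to get the simplest whole-number ratio:

2:1


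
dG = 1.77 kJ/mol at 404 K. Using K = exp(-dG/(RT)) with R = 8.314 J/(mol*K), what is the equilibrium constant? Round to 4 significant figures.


dG is in kJ/mol; multiply by 1000 to match R in J/(mol*K).
RT = 8.314 * 404 = 3358.856 J/mol
exponent = -dG*1000 / (RT) = -(1.77*1000) / 3358.856 = -0.52696513
K = exp(-0.52696513)
K = 0.59039402, rounded to 4 significant figures:

0.5904


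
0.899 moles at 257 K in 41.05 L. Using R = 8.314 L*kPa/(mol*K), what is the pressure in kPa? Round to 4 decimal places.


PV = nRT, solve for P = nRT / V.
nRT = 0.899 * 8.314 * 257 = 1920.8915
P = 1920.8915 / 41.05
P = 46.79394641 kPa, rounded to 4 dp:

46.7939 kPa


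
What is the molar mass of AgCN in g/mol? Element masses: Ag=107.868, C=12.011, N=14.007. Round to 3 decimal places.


M = sum(count * atomic_mass) over atoms.
M = 1*107.868 + 1*12.011 + 1*14.007
M = 107.868 + 12.011 + 14.007
M = 133.886 g/mol, rounded to 3 dp:

133.886 g/mol


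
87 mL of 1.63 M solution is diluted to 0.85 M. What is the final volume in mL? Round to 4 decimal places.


Dilution: M1*V1 = M2*V2, solve for V2.
V2 = M1*V1 / M2
V2 = 1.63 * 87 / 0.85
V2 = 141.81 / 0.85
V2 = 166.83529412 mL, rounded to 4 dp:

166.8353 mL


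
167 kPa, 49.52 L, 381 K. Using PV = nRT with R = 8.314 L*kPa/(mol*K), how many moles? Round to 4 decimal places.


PV = nRT, solve for n = PV / (RT).
PV = 167 * 49.52 = 8269.84
RT = 8.314 * 381 = 3167.634
n = 8269.84 / 3167.634
n = 2.61073091 mol, rounded to 4 dp:

2.6107 mol


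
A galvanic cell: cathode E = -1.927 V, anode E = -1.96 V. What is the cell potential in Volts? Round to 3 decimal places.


Standard cell potential: E_cell = E_cathode - E_anode.
E_cell = -1.927 - (-1.96)
E_cell = 0.033 V, rounded to 3 dp:

0.033 V


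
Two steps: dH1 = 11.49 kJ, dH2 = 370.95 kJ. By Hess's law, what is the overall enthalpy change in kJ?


Hess's law: enthalpy is a state function, so add the step enthalpies.
dH_total = dH1 + dH2 = 11.49 + (370.95)
dH_total = 382.44 kJ:

382.44 kJ


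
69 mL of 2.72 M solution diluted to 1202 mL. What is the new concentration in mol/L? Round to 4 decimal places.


Dilution: M1*V1 = M2*V2, solve for M2.
M2 = M1*V1 / V2
M2 = 2.72 * 69 / 1202
M2 = 187.68 / 1202
M2 = 0.15613977 mol/L, rounded to 4 dp:

0.1561 mol/L


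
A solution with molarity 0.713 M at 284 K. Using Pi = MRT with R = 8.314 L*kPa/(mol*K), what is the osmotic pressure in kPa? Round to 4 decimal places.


Osmotic pressure (van't Hoff): Pi = M*R*T.
RT = 8.314 * 284 = 2361.176
Pi = 0.713 * 2361.176
Pi = 1683.518488 kPa, rounded to 4 dp:

1683.5185 kPa


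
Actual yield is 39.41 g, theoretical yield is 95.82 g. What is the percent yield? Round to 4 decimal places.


% yield = 100 * actual / theoretical
% yield = 100 * 39.41 / 95.82
% yield = 41.12920058 %, rounded to 4 dp:

41.1292 %


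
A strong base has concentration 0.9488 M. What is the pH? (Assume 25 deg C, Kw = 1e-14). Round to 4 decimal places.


A strong base dissociates completely, so [OH-] equals the given concentration.
pOH = -log10([OH-]) = -log10(0.9488) = 0.022825
pH = 14 - pOH = 14 - 0.022825
pH = 13.977175, rounded to 4 dp:

13.9772


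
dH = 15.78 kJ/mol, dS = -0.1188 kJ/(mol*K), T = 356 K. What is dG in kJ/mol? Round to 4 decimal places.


Gibbs: dG = dH - T*dS (consistent units, dS already in kJ/(mol*K)).
T*dS = 356 * -0.1188 = -42.2928
dG = 15.78 - (-42.2928)
dG = 58.0728 kJ/mol, rounded to 4 dp:

58.0728 kJ/mol


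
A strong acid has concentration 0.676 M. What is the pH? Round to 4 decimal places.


A strong acid dissociates completely, so [H+] equals the given concentration.
pH = -log10([H+]) = -log10(0.676)
pH = 0.1700533, rounded to 4 dp:

0.1701


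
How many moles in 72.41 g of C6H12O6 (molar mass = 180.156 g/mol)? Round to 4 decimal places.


n = mass / M
n = 72.41 / 180.156
n = 0.40192944 mol, rounded to 4 dp:

0.4019 mol


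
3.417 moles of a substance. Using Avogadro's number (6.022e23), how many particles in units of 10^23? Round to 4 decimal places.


N = n * NA, then divide by 1e23 for the requested units.
N / 1e23 = n * 6.022
N / 1e23 = 3.417 * 6.022
N / 1e23 = 20.577174, rounded to 4 dp:

20.5772


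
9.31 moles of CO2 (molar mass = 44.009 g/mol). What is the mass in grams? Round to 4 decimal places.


mass = n * M
mass = 9.31 * 44.009
mass = 409.72379 g, rounded to 4 dp:

409.7238 g


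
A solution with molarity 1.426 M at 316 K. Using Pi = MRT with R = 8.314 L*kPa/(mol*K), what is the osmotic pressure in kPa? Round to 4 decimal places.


Osmotic pressure (van't Hoff): Pi = M*R*T.
RT = 8.314 * 316 = 2627.224
Pi = 1.426 * 2627.224
Pi = 3746.421424 kPa, rounded to 4 dp:

3746.4214 kPa


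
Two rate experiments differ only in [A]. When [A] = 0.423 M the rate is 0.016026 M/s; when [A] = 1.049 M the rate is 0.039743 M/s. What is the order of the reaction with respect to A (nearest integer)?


Rate is proportional to [A]^n, so rate2/rate1 = ([A]2/[A]1)^n. Take logs to solve for n.
rate2/rate1 = 0.039743 / 0.016026 = 2.4799
[A]2/[A]1 = 1.049 / 0.423 = 2.4799
n = ln(2.4799) / ln(2.4799) = 1.0
Nearest integer order:

1


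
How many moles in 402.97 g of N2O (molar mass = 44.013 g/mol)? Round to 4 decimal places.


n = mass / M
n = 402.97 / 44.013
n = 9.155704 mol, rounded to 4 dp:

9.1557 mol


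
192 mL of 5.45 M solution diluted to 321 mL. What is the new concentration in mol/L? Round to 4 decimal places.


Dilution: M1*V1 = M2*V2, solve for M2.
M2 = M1*V1 / V2
M2 = 5.45 * 192 / 321
M2 = 1046.4 / 321
M2 = 3.25981308 mol/L, rounded to 4 dp:

3.2598 mol/L


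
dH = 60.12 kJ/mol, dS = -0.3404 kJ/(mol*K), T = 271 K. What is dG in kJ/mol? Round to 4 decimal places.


Gibbs: dG = dH - T*dS (consistent units, dS already in kJ/(mol*K)).
T*dS = 271 * -0.3404 = -92.2484
dG = 60.12 - (-92.2484)
dG = 152.3684 kJ/mol, rounded to 4 dp:

152.3684 kJ/mol


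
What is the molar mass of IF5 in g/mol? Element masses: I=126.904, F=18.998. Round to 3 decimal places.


M = sum(count * atomic_mass) over atoms.
M = 1*126.904 + 5*18.998
M = 126.904 + 94.99
M = 221.894 g/mol, rounded to 3 dp:

221.894 g/mol


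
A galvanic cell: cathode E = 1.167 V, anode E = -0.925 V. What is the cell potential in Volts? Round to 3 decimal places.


Standard cell potential: E_cell = E_cathode - E_anode.
E_cell = 1.167 - (-0.925)
E_cell = 2.092 V, rounded to 3 dp:

2.092 V


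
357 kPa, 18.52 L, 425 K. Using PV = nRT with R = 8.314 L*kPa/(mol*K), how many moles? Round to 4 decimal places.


PV = nRT, solve for n = PV / (RT).
PV = 357 * 18.52 = 6611.64
RT = 8.314 * 425 = 3533.45
n = 6611.64 / 3533.45
n = 1.87115708 mol, rounded to 4 dp:

1.8712 mol


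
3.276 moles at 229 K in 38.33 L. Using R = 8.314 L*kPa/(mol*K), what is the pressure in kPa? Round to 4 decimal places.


PV = nRT, solve for P = nRT / V.
nRT = 3.276 * 8.314 * 229 = 6237.1961
P = 6237.1961 / 38.33
P = 162.72361336 kPa, rounded to 4 dp:

162.7236 kPa


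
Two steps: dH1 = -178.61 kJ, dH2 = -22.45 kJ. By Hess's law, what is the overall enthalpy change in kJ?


Hess's law: enthalpy is a state function, so add the step enthalpies.
dH_total = dH1 + dH2 = -178.61 + (-22.45)
dH_total = -201.06 kJ:

-201.06 kJ


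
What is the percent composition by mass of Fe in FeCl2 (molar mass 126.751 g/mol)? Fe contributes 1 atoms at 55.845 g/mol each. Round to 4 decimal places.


pct = 100 * (n_elem * M_elem) / M_total
mass_contribution = 1 * 55.845 = 55.845 g/mol
pct = 100 * 55.845 / 126.751
pct = 44.05882399 %, rounded to 4 dp:

44.0588 %


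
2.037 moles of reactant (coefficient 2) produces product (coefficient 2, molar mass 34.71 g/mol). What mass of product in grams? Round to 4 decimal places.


Use the coefficient ratio to convert reactant moles to product moles, then multiply by the product's molar mass.
moles_P = moles_R * (coeff_P / coeff_R) = 2.037 * (2/2) = 2.037
mass_P = moles_P * M_P = 2.037 * 34.71
mass_P = 70.70427 g, rounded to 4 dp:

70.7043 g


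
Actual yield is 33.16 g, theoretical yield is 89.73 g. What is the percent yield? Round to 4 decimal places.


% yield = 100 * actual / theoretical
% yield = 100 * 33.16 / 89.73
% yield = 36.95531038 %, rounded to 4 dp:

36.9553 %


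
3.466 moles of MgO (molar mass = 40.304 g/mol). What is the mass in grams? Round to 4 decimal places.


mass = n * M
mass = 3.466 * 40.304
mass = 139.693664 g, rounded to 4 dp:

139.6937 g


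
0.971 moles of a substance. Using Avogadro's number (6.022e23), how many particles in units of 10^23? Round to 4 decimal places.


N = n * NA, then divide by 1e23 for the requested units.
N / 1e23 = n * 6.022
N / 1e23 = 0.971 * 6.022
N / 1e23 = 5.847362, rounded to 4 dp:

5.8474


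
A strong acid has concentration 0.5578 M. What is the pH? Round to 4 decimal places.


A strong acid dissociates completely, so [H+] equals the given concentration.
pH = -log10([H+]) = -log10(0.5578)
pH = 0.25352149, rounded to 4 dp:

0.2535


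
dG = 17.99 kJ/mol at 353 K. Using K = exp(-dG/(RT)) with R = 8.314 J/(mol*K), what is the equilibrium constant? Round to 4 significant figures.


dG is in kJ/mol; multiply by 1000 to match R in J/(mol*K).
RT = 8.314 * 353 = 2934.842 J/mol
exponent = -dG*1000 / (RT) = -(17.99*1000) / 2934.842 = -6.12980188
K = exp(-6.12980188)
K = 0.0021770122, rounded to 4 significant figures:

0.002177


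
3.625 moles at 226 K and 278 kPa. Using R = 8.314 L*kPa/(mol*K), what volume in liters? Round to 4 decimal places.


PV = nRT, solve for V = nRT / P.
nRT = 3.625 * 8.314 * 226 = 6811.2445
V = 6811.2445 / 278
V = 24.5008795 L, rounded to 4 dp:

24.5009 L


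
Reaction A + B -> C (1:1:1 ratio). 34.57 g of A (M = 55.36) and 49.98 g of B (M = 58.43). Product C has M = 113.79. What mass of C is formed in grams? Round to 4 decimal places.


Find moles of each reactant; the smaller value is the limiting reagent in a 1:1:1 reaction, so moles_C equals moles of the limiter.
n_A = mass_A / M_A = 34.57 / 55.36 = 0.624458 mol
n_B = mass_B / M_B = 49.98 / 58.43 = 0.855383 mol
Limiting reagent: A (smaller), n_limiting = 0.624458 mol
mass_C = n_limiting * M_C = 0.624458 * 113.79
mass_C = 71.05707582 g, rounded to 4 dp:

71.0571 g


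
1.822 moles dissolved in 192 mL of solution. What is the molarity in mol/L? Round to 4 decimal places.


Convert volume to liters: V_L = V_mL / 1000.
V_L = 192 / 1000 = 0.192 L
M = n / V_L = 1.822 / 0.192
M = 9.48958333 mol/L, rounded to 4 dp:

9.4896 mol/L


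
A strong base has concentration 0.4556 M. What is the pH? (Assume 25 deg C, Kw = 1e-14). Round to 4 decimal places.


A strong base dissociates completely, so [OH-] equals the given concentration.
pOH = -log10([OH-]) = -log10(0.4556) = 0.341416
pH = 14 - pOH = 14 - 0.341416
pH = 13.658584, rounded to 4 dp:

13.6586


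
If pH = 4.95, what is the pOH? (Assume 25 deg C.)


At 25 deg C, pH + pOH = 14.
pOH = 14 - pH = 14 - 4.95
pOH = 9.05:

9.05


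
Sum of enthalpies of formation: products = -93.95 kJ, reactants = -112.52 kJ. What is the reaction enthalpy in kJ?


dH_rxn = sum(dH_f products) - sum(dH_f reactants)
dH_rxn = -93.95 - (-112.52)
dH_rxn = 18.57 kJ:

18.57 kJ


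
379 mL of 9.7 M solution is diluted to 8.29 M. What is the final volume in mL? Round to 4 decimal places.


Dilution: M1*V1 = M2*V2, solve for V2.
V2 = M1*V1 / M2
V2 = 9.7 * 379 / 8.29
V2 = 3676.3 / 8.29
V2 = 443.46200241 mL, rounded to 4 dp:

443.4620 mL


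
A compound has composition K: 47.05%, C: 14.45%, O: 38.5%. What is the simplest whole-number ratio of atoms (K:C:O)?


Assume 100 g of compound, divide each mass% by atomic mass to get moles, then normalize by the smallest to get a raw atom ratio.
Moles per 100 g: K: 47.05/39.098 = 1.2034, C: 14.45/12.011 = 1.2031, O: 38.5/15.999 = 2.4064
Raw ratio (divide by min = 1.2031): K: 1.0, C: 1.0, O: 2.0
Multiply by 1 to clear fractions: K: 1.0 ~= 1, C: 1.0 ~= 1, O: 2.0 ~= 2
Reduce by GCD to get the simplest whole-number ratio:

1:1:2


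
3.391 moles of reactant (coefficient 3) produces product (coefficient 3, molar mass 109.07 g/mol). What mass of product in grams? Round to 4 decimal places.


Use the coefficient ratio to convert reactant moles to product moles, then multiply by the product's molar mass.
moles_P = moles_R * (coeff_P / coeff_R) = 3.391 * (3/3) = 3.391
mass_P = moles_P * M_P = 3.391 * 109.07
mass_P = 369.85637 g, rounded to 4 dp:

369.8564 g


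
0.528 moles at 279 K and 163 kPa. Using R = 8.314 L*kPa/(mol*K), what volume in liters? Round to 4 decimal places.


PV = nRT, solve for V = nRT / P.
nRT = 0.528 * 8.314 * 279 = 1224.752
V = 1224.752 / 163
V = 7.51381595 L, rounded to 4 dp:

7.5138 L


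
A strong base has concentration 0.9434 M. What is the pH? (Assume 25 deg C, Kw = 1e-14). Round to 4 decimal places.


A strong base dissociates completely, so [OH-] equals the given concentration.
pOH = -log10([OH-]) = -log10(0.9434) = 0.025304
pH = 14 - pOH = 14 - 0.025304
pH = 13.974696, rounded to 4 dp:

13.9747


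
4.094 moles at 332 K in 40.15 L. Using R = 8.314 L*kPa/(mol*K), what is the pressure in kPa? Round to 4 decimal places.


PV = nRT, solve for P = nRT / V.
nRT = 4.094 * 8.314 * 332 = 11300.4553
P = 11300.4553 / 40.15
P = 281.45592279 kPa, rounded to 4 dp:

281.4559 kPa


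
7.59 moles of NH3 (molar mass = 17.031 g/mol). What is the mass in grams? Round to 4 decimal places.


mass = n * M
mass = 7.59 * 17.031
mass = 129.26529 g, rounded to 4 dp:

129.2653 g


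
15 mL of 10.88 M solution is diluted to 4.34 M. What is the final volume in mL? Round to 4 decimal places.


Dilution: M1*V1 = M2*V2, solve for V2.
V2 = M1*V1 / M2
V2 = 10.88 * 15 / 4.34
V2 = 163.2 / 4.34
V2 = 37.60368664 mL, rounded to 4 dp:

37.6037 mL


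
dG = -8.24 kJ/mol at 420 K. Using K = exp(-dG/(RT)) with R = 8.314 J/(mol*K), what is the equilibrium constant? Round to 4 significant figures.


dG is in kJ/mol; multiply by 1000 to match R in J/(mol*K).
RT = 8.314 * 420 = 3491.88 J/mol
exponent = -dG*1000 / (RT) = -(-8.24*1000) / 3491.88 = 2.35976036
K = exp(2.35976036)
K = 10.588414, rounded to 4 significant figures:

10.59


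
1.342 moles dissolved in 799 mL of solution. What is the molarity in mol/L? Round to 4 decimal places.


Convert volume to liters: V_L = V_mL / 1000.
V_L = 799 / 1000 = 0.799 L
M = n / V_L = 1.342 / 0.799
M = 1.6795995 mol/L, rounded to 4 dp:

1.6796 mol/L


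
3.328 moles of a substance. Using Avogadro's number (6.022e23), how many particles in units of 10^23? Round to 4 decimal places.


N = n * NA, then divide by 1e23 for the requested units.
N / 1e23 = n * 6.022
N / 1e23 = 3.328 * 6.022
N / 1e23 = 20.041216, rounded to 4 dp:

20.0412
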